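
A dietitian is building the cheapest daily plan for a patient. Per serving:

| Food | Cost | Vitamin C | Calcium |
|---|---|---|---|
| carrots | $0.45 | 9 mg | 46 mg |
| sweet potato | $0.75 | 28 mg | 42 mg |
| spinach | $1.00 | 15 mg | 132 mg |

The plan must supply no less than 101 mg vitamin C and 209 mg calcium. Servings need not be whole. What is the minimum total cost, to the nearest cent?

$3.02

For a min-cost LP with two ≥-constraints, a basic feasible solution has at most two positive variables.
carrots only: max(101/9, 209/46) = 11.22 servings → $5.05.
sweet potato only: max(101/28, 209/42) = 4.976 servings → $3.73.
spinach only: max(101/15, 209/132) = 6.733 servings → $6.73.
carrots + sweet potato with both tight: 1.769 servings and 3.038 servings → $3.08.
carrots + spinach: the both-tight solution has a negative serving — not a feasible corner.
sweet potato + spinach with both tight: 3.326 servings and 0.5251 servings → $3.02.
The minimum over all feasible corners is $3.02.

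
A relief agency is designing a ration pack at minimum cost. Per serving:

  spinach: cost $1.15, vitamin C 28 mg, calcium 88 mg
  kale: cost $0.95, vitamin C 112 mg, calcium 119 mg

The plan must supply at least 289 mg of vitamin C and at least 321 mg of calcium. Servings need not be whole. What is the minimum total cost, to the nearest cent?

spinach only: max(289/28, 321/88) = 10.32 servings → $11.87.
kale only: max(289/112, 321/119) = 2.697 servings → $2.56.
spinach + kale with both tight: 0.2393 servings and 2.521 servings → $2.67.
So the least-cost plan costs $2.56.

$2.56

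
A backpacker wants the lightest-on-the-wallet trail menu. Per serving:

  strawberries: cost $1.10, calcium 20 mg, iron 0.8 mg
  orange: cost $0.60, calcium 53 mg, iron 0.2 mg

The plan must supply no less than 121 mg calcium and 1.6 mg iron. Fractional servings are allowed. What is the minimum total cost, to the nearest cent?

$2.75

This is a tiny linear program; its minimum lies at a vertex of the feasible set. List the vertices and price them.
strawberries only: max(121/20, 1.6/0.8) = 6.05 servings → $6.66.
orange only: max(121/53, 1.6/0.2) = 8 servings → $4.80.
strawberries + orange with both tight: 1.578 servings and 1.688 servings → $2.75.
The minimum over all feasible corners is $2.75.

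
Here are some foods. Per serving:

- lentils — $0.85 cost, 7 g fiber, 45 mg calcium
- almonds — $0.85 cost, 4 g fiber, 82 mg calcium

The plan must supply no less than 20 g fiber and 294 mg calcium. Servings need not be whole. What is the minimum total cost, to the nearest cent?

With two linear requirements the optimum uses one or two foods; enumerate the corners.
lentils only: max(20/7, 294/45) = 6.533 servings → $5.55.
almonds only: max(20/4, 294/82) = 5 servings → $4.25.
lentils + almonds with both tight: 1.178 servings and 2.939 servings → $3.50.
Cheapest feasible corner: $3.50.

$3.50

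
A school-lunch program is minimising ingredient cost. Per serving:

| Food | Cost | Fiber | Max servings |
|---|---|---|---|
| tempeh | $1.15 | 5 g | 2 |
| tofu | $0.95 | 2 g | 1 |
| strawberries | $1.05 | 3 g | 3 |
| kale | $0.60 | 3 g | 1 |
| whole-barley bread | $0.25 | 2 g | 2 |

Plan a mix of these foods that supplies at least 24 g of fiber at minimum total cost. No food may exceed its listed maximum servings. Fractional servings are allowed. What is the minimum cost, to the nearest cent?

$5.85

Cost per g of fiber: whole-barley bread $0.1250, kale $0.2000, tempeh $0.2300, strawberries $0.3500, tofu $0.4750.
Take 2 servings of whole-barley bread: +4.0 g fiber for $0.50 (total $0.50, still need 20.0 g).
Take 1 serving of kale: +3.0 g fiber for $0.60 (total $1.10, still need 17.0 g).
Take 2 servings of tempeh: +10.0 g fiber for $2.30 (total $3.40, still need 7.0 g).
Take 2.333 servings of strawberries: +7.0 g fiber for $2.45 (total $5.85, still need 0.0 g).
Greedy by cheapest-per-g is optimal for a single linear constraint, so the minimum cost is $5.85.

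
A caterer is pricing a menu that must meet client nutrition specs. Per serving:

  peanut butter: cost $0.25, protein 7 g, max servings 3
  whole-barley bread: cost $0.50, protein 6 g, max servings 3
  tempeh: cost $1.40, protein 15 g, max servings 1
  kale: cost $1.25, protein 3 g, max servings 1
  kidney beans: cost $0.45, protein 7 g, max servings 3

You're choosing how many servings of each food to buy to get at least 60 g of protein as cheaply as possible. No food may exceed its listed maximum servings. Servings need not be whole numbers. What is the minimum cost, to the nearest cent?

Cost per g of protein: peanut butter $0.0357, kidney beans $0.0643, whole-barley bread $0.0833, tempeh $0.0933, kale $0.4167.
Take 3 servings of peanut butter: +21.0 g protein for $0.75 (total $0.75, still need 39.0 g).
Take 3 servings of kidney beans: +21.0 g protein for $1.35 (total $2.10, still need 18.0 g).
Take 3 servings of whole-barley bread: +18.0 g protein for $1.50 (total $3.60, still need 0.0 g).
Filling from the cheapest source first is optimal under one linear minimum: $3.60.

$3.60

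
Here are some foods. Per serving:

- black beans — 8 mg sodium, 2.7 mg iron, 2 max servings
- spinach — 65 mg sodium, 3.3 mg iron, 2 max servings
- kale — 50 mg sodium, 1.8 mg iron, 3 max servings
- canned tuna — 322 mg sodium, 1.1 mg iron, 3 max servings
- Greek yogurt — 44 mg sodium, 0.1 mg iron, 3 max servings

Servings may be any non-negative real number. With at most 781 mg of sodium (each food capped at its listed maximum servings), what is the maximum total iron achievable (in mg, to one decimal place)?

Iron per mg sodium: black beans 0.3375, spinach 0.05077, kale 0.036, canned tuna 0.003416, Greek yogurt 0.002273.
Take 2 servings of black beans: uses 16 mg sodium, +5.4 mg iron (running total 5.4 mg).
Take 2 servings of spinach: uses 130 mg sodium, +6.6 mg iron (running total 12.0 mg).
Take 3 servings of kale: uses 150 mg sodium, +5.4 mg iron (running total 17.4 mg).
Take 1.506 servings of canned tuna: uses 485 mg sodium, +1.7 mg iron (running total 19.1 mg).
Filling greedily by iron-per-mg sodium is optimal for one linear limit, giving 19.1 mg.

19.1 mg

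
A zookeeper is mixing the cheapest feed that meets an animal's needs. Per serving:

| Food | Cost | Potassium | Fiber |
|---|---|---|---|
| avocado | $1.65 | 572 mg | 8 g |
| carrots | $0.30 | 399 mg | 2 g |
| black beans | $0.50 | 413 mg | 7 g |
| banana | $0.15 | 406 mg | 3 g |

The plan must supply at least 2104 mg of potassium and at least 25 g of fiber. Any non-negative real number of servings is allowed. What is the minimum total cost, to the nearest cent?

$1.25

A basic optimal solution has at most two foods positive. Try each food alone and each pair with both targets met exactly.
avocado only: max(2104/572, 25/8) = 3.678 servings → $6.07.
carrots only: max(2104/399, 25/2) = 12.5 servings → $3.75.
black beans only: max(2104/413, 25/7) = 5.094 servings → $2.55.
banana only: max(2104/406, 25/3) = 8.333 servings → $1.25.
avocado + carrots with both tight: 2.816 servings and 1.236 servings → $5.02.
avocado + black beans with both targets exact would need a negative amount; discard.
avocado + banana with both tight: 2.505 servings and 1.653 servings → $4.38.
carrots + black beans with both tight: 2.238 servings and 2.932 servings → $2.14.
carrots + banana with both targets exact would need a negative amount; discard.
black beans + banana with both tight: 2.394 servings and 2.747 servings → $1.61.
So the least-cost plan costs $1.25.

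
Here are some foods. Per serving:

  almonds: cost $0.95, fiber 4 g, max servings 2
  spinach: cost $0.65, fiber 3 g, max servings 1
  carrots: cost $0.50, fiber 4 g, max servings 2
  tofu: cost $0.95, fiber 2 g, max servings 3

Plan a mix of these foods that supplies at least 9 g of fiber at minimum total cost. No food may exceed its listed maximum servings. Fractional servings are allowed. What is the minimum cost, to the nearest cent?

Cost per g of fiber: carrots $0.1250, spinach $0.2167, almonds $0.2375, tofu $0.4750.
Take 2 servings of carrots: +8.0 g fiber for $1.00 (total $1.00, still need 1.0 g).
Take 0.3333 servings of spinach: +1.0 g fiber for $0.22 (total $1.22, still need 0.0 g).
Filling from the cheapest source first is optimal under one linear minimum: $1.22.

$1.22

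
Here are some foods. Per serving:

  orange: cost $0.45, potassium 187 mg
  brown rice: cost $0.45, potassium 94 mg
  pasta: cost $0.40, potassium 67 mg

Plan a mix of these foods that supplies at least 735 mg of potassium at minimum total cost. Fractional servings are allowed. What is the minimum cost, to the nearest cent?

$1.77

Cost per mg of potassium: orange $0.0024, brown rice $0.0048, pasta $0.0060.
With no serving limits, use only orange: 735 mg / 187 mg = 3.93 servings × $0.45 = $1.77.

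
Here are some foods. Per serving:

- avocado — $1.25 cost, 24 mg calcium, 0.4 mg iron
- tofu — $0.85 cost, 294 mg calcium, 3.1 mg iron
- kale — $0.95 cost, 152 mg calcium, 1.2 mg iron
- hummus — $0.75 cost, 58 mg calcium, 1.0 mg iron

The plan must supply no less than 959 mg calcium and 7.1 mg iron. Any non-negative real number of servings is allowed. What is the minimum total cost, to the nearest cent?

$2.77

An LP optimum is at a vertex; with two nutrient constraints at most two foods are used. Check each candidate.
avocado only: max(959/24, 7.1/0.4) = 39.96 servings → $49.95.
tofu only: max(959/294, 7.1/3.1) = 3.262 servings → $2.77.
kale only: max(959/152, 7.1/1.2) = 6.309 servings → $5.99.
hummus only: max(959/58, 7.1/1.0) = 16.53 servings → $12.40.
avocado + tofu with both targets exact would need a negative amount; discard.
avocado + kale: intersection lies outside the first quadrant.
avocado + hummus: intersection lies outside the first quadrant.
tofu + kale: the both-tight solution has a negative serving — not a feasible corner.
tofu + hummus: intersection lies outside the first quadrant.
kale + hummus: the both-tight solution has a negative serving — not a feasible corner.
The minimum over all feasible corners is $2.77.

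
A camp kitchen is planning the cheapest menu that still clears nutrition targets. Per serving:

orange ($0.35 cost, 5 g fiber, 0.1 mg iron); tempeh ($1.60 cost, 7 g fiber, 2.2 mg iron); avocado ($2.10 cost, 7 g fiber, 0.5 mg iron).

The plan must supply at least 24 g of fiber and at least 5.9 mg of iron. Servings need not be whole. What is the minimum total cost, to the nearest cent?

$4.60

Compare the cost at each extreme point of the feasible region.
orange only: max(24/5, 5.9/0.1) = 59 servings → $20.65.
tempeh only: max(24/7, 5.9/2.2) = 3.429 servings → $5.49.
avocado only: max(24/7, 5.9/0.5) = 11.8 servings → $24.78.
orange + tempeh with both tight: 1.117 servings and 2.631 servings → $4.60.
orange + avocado with both targets exact would need a negative amount; discard.
tempeh + avocado with both tight: 2.462 servings and 0.9664 servings → $5.97.
The minimum over all feasible corners is $4.60.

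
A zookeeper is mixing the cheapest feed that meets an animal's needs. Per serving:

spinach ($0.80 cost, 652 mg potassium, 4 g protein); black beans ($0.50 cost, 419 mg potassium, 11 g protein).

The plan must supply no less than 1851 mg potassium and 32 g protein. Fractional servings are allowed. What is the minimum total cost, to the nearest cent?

$2.21

The cheapest plan sits at a corner of the feasible region — with two constraints it uses at most two foods.
spinach only: max(1851/652, 32/4) = 8 servings → $6.40.
black beans only: max(1851/419, 32/11) = 4.418 servings → $2.21.
spinach + black beans with both tight: 1.265 servings and 2.449 servings → $2.24.
The minimum over all feasible corners is $2.21.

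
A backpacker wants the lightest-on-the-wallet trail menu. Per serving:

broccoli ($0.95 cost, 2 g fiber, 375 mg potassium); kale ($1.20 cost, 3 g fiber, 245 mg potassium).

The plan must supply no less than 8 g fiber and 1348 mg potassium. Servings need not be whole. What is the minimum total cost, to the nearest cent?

$3.69

With two linear requirements the optimum uses one or two foods; enumerate the corners.
broccoli only: max(8/2, 1348/375) = 4 servings → $3.80.
kale only: max(8/3, 1348/245) = 5.502 servings → $6.60.
broccoli + kale with both tight: 3.282 servings and 0.4787 servings → $3.69.
The minimum over all feasible corners is $3.69.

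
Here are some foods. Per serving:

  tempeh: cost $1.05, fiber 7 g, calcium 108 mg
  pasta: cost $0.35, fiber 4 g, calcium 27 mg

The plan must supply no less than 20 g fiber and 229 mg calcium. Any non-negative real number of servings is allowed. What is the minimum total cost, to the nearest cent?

tempeh only: max(20/7, 229/108) = 2.857 servings → $3.00.
pasta only: max(20/4, 229/27) = 8.481 servings → $2.97.
tempeh + pasta with both tight: 1.547 servings and 2.292 servings → $2.43.
The minimum over all feasible corners is $2.43.

$2.43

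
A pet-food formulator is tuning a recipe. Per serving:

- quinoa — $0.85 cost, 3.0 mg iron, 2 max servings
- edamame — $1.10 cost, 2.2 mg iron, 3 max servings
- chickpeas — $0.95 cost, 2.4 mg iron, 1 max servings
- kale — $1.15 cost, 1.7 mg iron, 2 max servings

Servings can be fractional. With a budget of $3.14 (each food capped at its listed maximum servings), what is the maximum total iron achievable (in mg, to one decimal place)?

9.4 mg

Iron per dollar: quinoa 3.529, chickpeas 2.526, edamame 2, kale 1.478.
Take 2 servings of quinoa: spends $1.70, +6.0 mg iron (running total 6.0 mg).
Take 1 serving of chickpeas: spends $0.95, +2.4 mg iron (running total 8.4 mg).
Take 0.4455 servings of edamame: spends $0.49, +1.0 mg iron (running total 9.4 mg).
Filling greedily by iron-per-dollar is optimal for one linear limit, giving 9.4 mg.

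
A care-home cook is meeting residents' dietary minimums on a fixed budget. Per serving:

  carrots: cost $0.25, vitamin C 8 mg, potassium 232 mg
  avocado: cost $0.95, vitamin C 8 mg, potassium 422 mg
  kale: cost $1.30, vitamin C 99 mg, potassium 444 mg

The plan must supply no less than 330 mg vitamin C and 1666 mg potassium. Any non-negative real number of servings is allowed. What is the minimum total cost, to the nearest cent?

$4.47

Compare the cost at each extreme point of the feasible region.
carrots only: max(330/8, 1666/232) = 41.25 servings → $10.31.
avocado only: max(330/8, 1666/422) = 41.25 servings → $39.19.
kale only: max(330/99, 1666/444) = 3.752 servings → $4.88.
carrots + avocado: the both-tight solution has a negative serving — not a feasible corner.
carrots + kale with both tight: 0.9484 servings and 3.257 servings → $4.47.
avocado + kale with both tight: 0.4817 servings and 3.294 servings → $4.74.
Cheapest feasible corner: $4.47.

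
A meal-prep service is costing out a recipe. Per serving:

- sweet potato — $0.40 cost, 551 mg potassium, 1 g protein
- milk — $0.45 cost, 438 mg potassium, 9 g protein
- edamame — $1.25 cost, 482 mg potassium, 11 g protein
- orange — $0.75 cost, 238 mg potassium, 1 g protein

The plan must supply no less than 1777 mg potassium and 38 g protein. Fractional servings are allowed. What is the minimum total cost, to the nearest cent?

$1.90

sweet potato only: max(1777/551, 38/1) = 38 servings → $15.20.
milk only: max(1777/438, 38/9) = 4.222 servings → $1.90.
edamame only: max(1777/482, 38/11) = 3.687 servings → $4.61.
orange only: max(1777/238, 38/1) = 38 servings → $28.50.
sweet potato + milk: the both-tight solution has a negative serving — not a feasible corner.
sweet potato + edamame with both tight: 0.2206 servings and 3.434 servings → $4.38.
sweet potato + orange with both targets exact would need a negative amount; discard.
milk + edamame with both tight: 2.565 servings and 1.356 servings → $2.85.
milk + orange: the both-tight solution has a negative serving — not a feasible corner.
edamame + orange with both tight: 3.402 servings and 0.5763 servings → $4.68.
So the least-cost plan costs $1.90.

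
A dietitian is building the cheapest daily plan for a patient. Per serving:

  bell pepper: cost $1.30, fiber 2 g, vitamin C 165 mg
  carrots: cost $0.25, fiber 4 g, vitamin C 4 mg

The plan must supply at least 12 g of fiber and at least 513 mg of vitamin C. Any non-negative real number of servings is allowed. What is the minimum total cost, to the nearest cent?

With two linear requirements the optimum uses one or two foods; enumerate the corners.
bell pepper only: max(12/2, 513/165) = 6 servings → $7.80.
carrots only: max(12/4, 513/4) = 128.2 servings → $32.06.
bell pepper + carrots with both tight: 3.074 servings and 1.463 servings → $4.36.
So the least-cost plan costs $4.36.

$4.36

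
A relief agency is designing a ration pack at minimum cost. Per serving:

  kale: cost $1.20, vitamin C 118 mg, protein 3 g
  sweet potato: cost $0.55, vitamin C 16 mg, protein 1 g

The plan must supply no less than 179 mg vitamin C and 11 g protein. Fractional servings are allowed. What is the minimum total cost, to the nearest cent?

Two binding constraints pin down two serving amounts, so the optimal mix uses at most two foods. The candidates are each food alone (scaled to the tighter of vitamin C/protein) and each pair with both constraints tight.
kale only: max(179/118, 11/3) = 3.667 servings → $4.40.
sweet potato only: max(179/16, 11/1) = 11.19 servings → $6.15.
kale + sweet potato with both tight: 0.04286 servings and 10.87 servings → $6.03.
Cheapest feasible corner: $4.40.

$4.40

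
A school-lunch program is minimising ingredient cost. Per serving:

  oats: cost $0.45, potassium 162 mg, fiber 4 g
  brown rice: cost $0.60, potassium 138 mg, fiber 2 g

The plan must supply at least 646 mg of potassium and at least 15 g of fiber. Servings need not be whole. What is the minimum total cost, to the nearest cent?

An LP optimum is at a vertex; with two nutrient constraints at most two foods are used. Check each candidate.
oats only: max(646/162, 15/4) = 3.988 servings → $1.79.
brown rice only: max(646/138, 15/2) = 7.5 servings → $4.50.
oats + brown rice with both tight: 3.412 servings and 0.6754 servings → $1.94.
Cheapest feasible corner: $1.79.

$1.79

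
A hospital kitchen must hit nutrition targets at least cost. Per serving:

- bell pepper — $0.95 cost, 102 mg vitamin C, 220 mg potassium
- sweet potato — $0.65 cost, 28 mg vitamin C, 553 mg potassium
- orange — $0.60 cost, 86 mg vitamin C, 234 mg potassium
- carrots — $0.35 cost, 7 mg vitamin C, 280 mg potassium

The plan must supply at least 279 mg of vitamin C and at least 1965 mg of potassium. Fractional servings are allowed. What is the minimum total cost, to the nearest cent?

$3.10

The cheapest plan sits at a corner of the feasible region — with two constraints it uses at most two foods.
bell pepper only: max(279/102, 1965/220) = 8.932 servings → $8.49.
sweet potato only: max(279/28, 1965/553) = 9.964 servings → $6.48.
orange only: max(279/86, 1965/234) = 8.397 servings → $5.04.
carrots only: max(279/7, 1965/280) = 39.86 servings → $13.95.
bell pepper + sweet potato with both tight: 1.976 servings and 2.767 servings → $3.68.
bell pepper + orange: the both-tight solution has a negative serving — not a feasible corner.
bell pepper + carrots with both tight: 2.382 servings and 5.146 servings → $4.06.
sweet potato + orange with both tight: 2.529 servings and 2.421 servings → $3.10.
sweet potato + carrots with both targets exact would need a negative amount; discard.
orange + carrots with both tight: 2.868 servings and 4.621 servings → $3.34.
The minimum over all feasible corners is $3.10.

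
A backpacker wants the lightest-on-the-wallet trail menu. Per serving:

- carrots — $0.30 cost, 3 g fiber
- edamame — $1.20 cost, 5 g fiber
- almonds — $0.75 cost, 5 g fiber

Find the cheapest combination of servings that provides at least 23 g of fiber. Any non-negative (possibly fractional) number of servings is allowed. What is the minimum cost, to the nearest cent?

$2.30

Cost per g of fiber: carrots $0.1000, almonds $0.1500, edamame $0.2400.
With no serving limits, use only carrots: 23 g / 3 g = 7.667 servings × $0.30 = $2.30.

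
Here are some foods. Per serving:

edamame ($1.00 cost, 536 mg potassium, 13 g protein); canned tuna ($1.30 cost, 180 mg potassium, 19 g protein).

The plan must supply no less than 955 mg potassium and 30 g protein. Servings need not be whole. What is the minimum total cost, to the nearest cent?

Compare the cost at each extreme point of the feasible region.
edamame only: max(955/536, 30/13) = 2.308 servings → $2.31.
canned tuna only: max(955/180, 30/19) = 5.306 servings → $6.90.
edamame + canned tuna with both tight: 1.625 servings and 0.4672 servings → $2.23.
The minimum over all feasible corners is $2.23.

$2.23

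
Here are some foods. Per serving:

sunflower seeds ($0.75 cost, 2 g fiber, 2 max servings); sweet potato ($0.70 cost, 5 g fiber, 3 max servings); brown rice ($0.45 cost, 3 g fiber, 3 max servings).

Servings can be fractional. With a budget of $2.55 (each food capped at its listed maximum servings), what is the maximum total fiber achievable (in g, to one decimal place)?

18.0 g

Fiber per dollar: sweet potato 7.143, brown rice 6.667, sunflower seeds 2.667.
Take 3 servings of sweet potato: spends $2.10, +15.0 g fiber (running total 15.0 g).
Take 1 serving of brown rice: spends $0.45, +3.0 g fiber (running total 18.0 g).
Filling greedily by fiber-per-dollar is optimal for one linear limit, giving 18.0 g.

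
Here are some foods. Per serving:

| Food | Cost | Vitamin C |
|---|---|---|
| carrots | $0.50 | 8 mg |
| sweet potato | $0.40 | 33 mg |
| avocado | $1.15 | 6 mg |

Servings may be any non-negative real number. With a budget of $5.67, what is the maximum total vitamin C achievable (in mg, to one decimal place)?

467.8 mg

Vitamin C per dollar: sweet potato 82.5, carrots 16, avocado 5.217.
With no serving limits, spend the whole cost allowance on sweet potato: $5.67 / $0.40 × 33 mg = 467.8 mg.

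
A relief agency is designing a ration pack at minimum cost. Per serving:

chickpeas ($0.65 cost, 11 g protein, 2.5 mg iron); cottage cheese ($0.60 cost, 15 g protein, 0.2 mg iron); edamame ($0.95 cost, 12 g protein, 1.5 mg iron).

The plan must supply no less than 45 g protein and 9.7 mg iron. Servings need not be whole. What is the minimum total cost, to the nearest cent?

$2.61

chickpeas only: max(45/11, 9.7/2.5) = 4.091 servings → $2.66.
cottage cheese only: max(45/15, 9.7/0.2) = 48.5 servings → $29.10.
edamame only: max(45/12, 9.7/1.5) = 6.467 servings → $6.14.
chickpeas + cottage cheese with both tight: 3.867 servings and 0.1643 servings → $2.61.
chickpeas + edamame with both tight: 3.622 servings and 0.4296 servings → $2.76.
cottage cheese + edamame with both targets exact would need a negative amount; discard.
Cheapest feasible corner: $2.61.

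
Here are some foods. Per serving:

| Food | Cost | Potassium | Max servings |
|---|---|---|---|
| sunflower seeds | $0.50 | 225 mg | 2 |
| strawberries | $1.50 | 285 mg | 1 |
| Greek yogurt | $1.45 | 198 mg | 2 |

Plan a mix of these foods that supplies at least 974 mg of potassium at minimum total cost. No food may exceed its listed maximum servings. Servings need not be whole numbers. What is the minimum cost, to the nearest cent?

$4.25

Cost per mg of potassium: sunflower seeds $0.0022, strawberries $0.0053, Greek yogurt $0.0073.
Take 2 servings of sunflower seeds: +450.0 mg potassium for $1.00 (total $1.00, still need 524.0 mg).
Take 1 serving of strawberries: +285.0 mg potassium for $1.50 (total $2.50, still need 239.0 mg).
Take 1.207 servings of Greek yogurt: +239.0 mg potassium for $1.75 (total $4.25, still need 0.0 mg).
Filling from the cheapest source first is optimal under one linear minimum: $4.25.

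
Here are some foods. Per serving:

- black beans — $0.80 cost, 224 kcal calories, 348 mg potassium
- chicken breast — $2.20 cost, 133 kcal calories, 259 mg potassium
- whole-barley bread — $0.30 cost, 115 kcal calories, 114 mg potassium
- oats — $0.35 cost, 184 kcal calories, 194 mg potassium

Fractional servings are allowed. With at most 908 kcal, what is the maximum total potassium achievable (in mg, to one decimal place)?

Potassium per kcal: chicken breast 1.947, black beans 1.554, oats 1.054, whole-barley bread 0.9913.
With no serving limits, spend the whole calories allowance on chicken breast: 908 kcal / 133 kcal × 259 mg = 1768.2 mg.

1768.2 mg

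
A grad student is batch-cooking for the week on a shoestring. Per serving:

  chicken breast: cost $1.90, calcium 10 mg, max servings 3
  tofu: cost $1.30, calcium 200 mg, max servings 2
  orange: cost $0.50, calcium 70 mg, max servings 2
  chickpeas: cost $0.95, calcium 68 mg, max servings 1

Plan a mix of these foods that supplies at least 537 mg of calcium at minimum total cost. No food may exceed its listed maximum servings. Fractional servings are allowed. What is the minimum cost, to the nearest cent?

Cost per mg of calcium: tofu $0.0065, orange $0.0071, chickpeas $0.0140, chicken breast $0.1900.
Take 2 servings of tofu: +400.0 mg calcium for $2.60 (total $2.60, still need 137.0 mg).
Take 1.957 servings of orange: +137.0 mg calcium for $0.98 (total $3.58, still need 0.0 mg).
Filling from the cheapest source first is optimal under one linear minimum: $3.58.

$3.58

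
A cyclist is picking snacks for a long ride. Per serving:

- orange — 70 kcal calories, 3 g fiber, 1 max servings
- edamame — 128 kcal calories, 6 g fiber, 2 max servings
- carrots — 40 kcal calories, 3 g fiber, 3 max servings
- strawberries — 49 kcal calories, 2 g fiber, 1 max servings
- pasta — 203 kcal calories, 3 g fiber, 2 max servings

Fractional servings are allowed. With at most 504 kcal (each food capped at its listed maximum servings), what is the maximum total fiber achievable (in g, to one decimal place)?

26.1 g

Fiber per kcal: carrots 0.075, edamame 0.04688, orange 0.04286, strawberries 0.04082, pasta 0.01478.
Take 3 servings of carrots: uses 120 kcal, +9.0 g fiber (running total 9.0 g).
Take 2 servings of edamame: uses 256 kcal, +12.0 g fiber (running total 21.0 g).
Take 1 serving of orange: uses 70 kcal, +3.0 g fiber (running total 24.0 g).
Take 1 serving of strawberries: uses 49 kcal, +2.0 g fiber (running total 26.0 g).
Take 0.04433 servings of pasta: uses 9 kcal, +0.1 g fiber (running total 26.1 g).
Filling greedily by fiber-per-kcal is optimal for one linear limit, giving 26.1 g.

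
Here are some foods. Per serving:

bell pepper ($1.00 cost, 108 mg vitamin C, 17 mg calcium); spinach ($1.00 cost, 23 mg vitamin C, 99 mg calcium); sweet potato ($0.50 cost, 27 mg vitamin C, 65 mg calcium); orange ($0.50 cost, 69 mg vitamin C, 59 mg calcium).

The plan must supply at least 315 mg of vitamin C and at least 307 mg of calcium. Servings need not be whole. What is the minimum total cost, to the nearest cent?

Check every corner: each single food scaled to meet both minima, and each pair solved so both constraints bind.
bell pepper only: max(315/108, 307/17) = 18.06 servings → $18.06.
spinach only: max(315/23, 307/99) = 13.7 servings → $13.70.
sweet potato only: max(315/27, 307/65) = 11.67 servings → $5.83.
orange only: max(315/69, 307/59) = 5.203 servings → $2.60.
bell pepper + spinach with both tight: 2.342 servings and 2.699 servings → $5.04.
bell pepper + sweet potato with both tight: 1.857 servings and 4.237 servings → $3.98.
bell pepper + orange with both targets exact would need a negative amount; discard.
spinach + sweet potato: intersection lies outside the first quadrant.
spinach + orange with both tight: 0.4746 servings and 4.407 servings → $2.68.
sweet potato + orange with both tight: 0.8983 servings and 4.214 servings → $2.56.
So the least-cost plan costs $2.56.

$2.56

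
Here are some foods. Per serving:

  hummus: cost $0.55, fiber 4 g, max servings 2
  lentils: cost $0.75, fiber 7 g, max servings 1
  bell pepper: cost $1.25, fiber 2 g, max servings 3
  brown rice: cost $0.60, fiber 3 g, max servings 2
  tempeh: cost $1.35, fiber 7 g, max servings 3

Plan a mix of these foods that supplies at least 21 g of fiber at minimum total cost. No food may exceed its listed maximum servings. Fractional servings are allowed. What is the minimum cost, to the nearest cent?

Cost per g of fiber: lentils $0.1071, hummus $0.1375, tempeh $0.1929, brown rice $0.2000, bell pepper $0.6250.
Take 1 serving of lentils: +7.0 g fiber for $0.75 (total $0.75, still need 14.0 g).
Take 2 servings of hummus: +8.0 g fiber for $1.10 (total $1.85, still need 6.0 g).
Take 0.8571 servings of tempeh: +6.0 g fiber for $1.16 (total $3.01, still need 0.0 g).
Filling from the cheapest source first is optimal under one linear minimum: $3.01.

$3.01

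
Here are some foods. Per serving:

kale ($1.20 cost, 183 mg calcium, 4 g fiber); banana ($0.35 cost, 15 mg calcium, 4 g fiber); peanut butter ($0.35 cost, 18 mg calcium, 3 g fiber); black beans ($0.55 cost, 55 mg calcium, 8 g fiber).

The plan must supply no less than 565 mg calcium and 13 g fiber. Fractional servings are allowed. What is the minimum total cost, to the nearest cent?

$3.72

Check every corner: each single food scaled to meet both minima, and each pair solved so both constraints bind.
kale only: max(565/183, 13/4) = 3.25 servings → $3.90.
banana only: max(565/15, 13/4) = 37.67 servings → $13.18.
peanut butter only: max(565/18, 13/3) = 31.39 servings → $10.99.
black beans only: max(565/55, 13/8) = 10.27 servings → $5.65.
kale + banana with both tight: 3.073 servings and 0.1771 servings → $3.75.
kale + peanut butter with both tight: 3.063 servings and 0.2495 servings → $3.76.
kale + black beans with both tight: 3.059 servings and 0.09566 servings → $3.72.
banana + peanut butter: the both-tight solution has a negative serving — not a feasible corner.
banana + black beans: the both-tight solution has a negative serving — not a feasible corner.
peanut butter + black beans with both targets exact would need a negative amount; discard.
So the least-cost plan costs $3.72.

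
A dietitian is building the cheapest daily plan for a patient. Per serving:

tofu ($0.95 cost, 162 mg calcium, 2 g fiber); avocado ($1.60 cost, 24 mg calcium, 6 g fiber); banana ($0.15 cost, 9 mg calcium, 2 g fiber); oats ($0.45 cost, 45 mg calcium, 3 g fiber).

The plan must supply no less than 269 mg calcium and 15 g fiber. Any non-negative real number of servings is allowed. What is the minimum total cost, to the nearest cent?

At the optimum either one food covers both requirements or two foods hit both targets exactly; no other combination can be cheaper.
tofu only: max(269/162, 15/2) = 7.5 servings → $7.12.
avocado only: max(269/24, 15/6) = 11.21 servings → $17.93.
banana only: max(269/9, 15/2) = 29.89 servings → $4.48.
oats only: max(269/45, 15/3) = 5.978 servings → $2.69.
tofu + avocado with both tight: 1.357 servings and 2.048 servings → $4.57.
tofu + banana with both tight: 1.317 servings and 6.183 servings → $2.18.
tofu + oats with both tight: 0.3333 servings and 4.778 servings → $2.47.
avocado + banana with both targets exact would need a negative amount; discard.
avocado + oats with both targets exact would need a negative amount; discard.
banana + oats: intersection lies outside the first quadrant.
Cheapest feasible corner: $2.18.

$2.18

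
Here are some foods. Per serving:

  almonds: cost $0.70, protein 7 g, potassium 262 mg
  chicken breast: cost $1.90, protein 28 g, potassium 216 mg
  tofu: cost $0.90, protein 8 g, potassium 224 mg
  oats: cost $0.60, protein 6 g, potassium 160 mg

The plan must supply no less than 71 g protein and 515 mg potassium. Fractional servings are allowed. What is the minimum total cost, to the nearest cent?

A basic optimal solution has at most two foods positive. Try each food alone and each pair with both targets met exactly.
almonds only: max(71/7, 515/262) = 10.14 servings → $7.10.
chicken breast only: max(71/28, 515/216) = 2.536 servings → $4.82.
tofu only: max(71/8, 515/224) = 8.875 servings → $7.99.
oats only: max(71/6, 515/160) = 11.83 servings → $7.10.
almonds + chicken breast: the both-tight solution has a negative serving — not a feasible corner.
almonds + tofu: intersection lies outside the first quadrant.
almonds + oats: the both-tight solution has a negative serving — not a feasible corner.
chicken breast + tofu: intersection lies outside the first quadrant.
chicken breast + oats: intersection lies outside the first quadrant.
tofu + oats with both targets exact would need a negative amount; discard.
The minimum over all feasible corners is $4.82.

$4.82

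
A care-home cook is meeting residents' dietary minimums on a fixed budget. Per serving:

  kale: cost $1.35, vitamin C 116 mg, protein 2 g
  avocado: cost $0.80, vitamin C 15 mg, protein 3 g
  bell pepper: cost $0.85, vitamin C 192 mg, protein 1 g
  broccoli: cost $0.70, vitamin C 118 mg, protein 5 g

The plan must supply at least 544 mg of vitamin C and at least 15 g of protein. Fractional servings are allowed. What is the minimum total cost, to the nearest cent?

With two linear requirements the optimum uses one or two foods; enumerate the corners.
kale only: max(544/116, 15/2) = 7.5 servings → $10.12.
avocado only: max(544/15, 15/3) = 36.27 servings → $29.01.
bell pepper only: max(544/192, 15/1) = 15 servings → $12.75.
broccoli only: max(544/118, 15/5) = 4.61 servings → $3.23.
kale + avocado with both tight: 4.425 servings and 2.05 servings → $7.61.
kale + bell pepper: intersection lies outside the first quadrant.
kale + broccoli with both tight: 2.762 servings and 1.895 servings → $5.05.
avocado + bell pepper with both tight: 4.164 servings and 2.508 servings → $5.46.
avocado + broccoli with both targets exact would need a negative amount; discard.
bell pepper + broccoli with both tight: 1.128 servings and 2.774 servings → $2.90.
Cheapest feasible corner: $2.90.

$2.90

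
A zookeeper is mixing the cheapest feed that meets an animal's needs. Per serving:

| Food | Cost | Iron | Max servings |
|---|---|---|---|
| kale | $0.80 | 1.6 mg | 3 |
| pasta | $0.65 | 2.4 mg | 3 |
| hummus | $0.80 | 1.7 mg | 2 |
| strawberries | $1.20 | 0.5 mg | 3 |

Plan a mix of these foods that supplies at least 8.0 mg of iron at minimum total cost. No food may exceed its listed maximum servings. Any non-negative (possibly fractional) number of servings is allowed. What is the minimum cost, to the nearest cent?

Cost per mg of iron: pasta $0.2708, hummus $0.4706, kale $0.5000, strawberries $2.4000.
Take 3 servings of pasta: +7.2 mg iron for $1.95 (total $1.95, still need 0.8 mg).
Take 0.4706 servings of hummus: +0.8 mg iron for $0.38 (total $2.33, still need 0.0 mg).
Filling from the cheapest source first is optimal under one linear minimum: $2.33.

$2.33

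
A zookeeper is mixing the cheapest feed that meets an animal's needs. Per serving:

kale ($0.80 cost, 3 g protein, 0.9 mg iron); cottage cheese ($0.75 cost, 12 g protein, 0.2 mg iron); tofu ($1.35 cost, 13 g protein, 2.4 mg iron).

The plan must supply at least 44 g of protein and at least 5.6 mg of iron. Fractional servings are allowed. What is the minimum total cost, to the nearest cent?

$3.95

An LP optimum is at a vertex; with two nutrient constraints at most two foods are used. Check each candidate.
kale only: max(44/3, 5.6/0.9) = 14.67 servings → $11.73.
cottage cheese only: max(44/12, 5.6/0.2) = 28 servings → $21.00.
tofu only: max(44/13, 5.6/2.4) = 3.385 servings → $4.57.
kale + cottage cheese with both tight: 5.725 servings and 2.235 servings → $6.26.
kale + tofu: the both-tight solution has a negative serving — not a feasible corner.
cottage cheese + tofu with both tight: 1.252 servings and 2.229 servings → $3.95.
So the least-cost plan costs $3.95.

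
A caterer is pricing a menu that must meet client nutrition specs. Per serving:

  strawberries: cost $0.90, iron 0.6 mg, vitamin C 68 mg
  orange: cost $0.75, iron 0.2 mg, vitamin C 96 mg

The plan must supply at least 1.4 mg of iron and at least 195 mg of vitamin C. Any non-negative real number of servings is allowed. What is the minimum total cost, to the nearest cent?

$2.32

With two linear requirements the optimum uses one or two foods; enumerate the corners.
strawberries only: max(1.4/0.6, 195/68) = 2.868 servings → $2.58.
orange only: max(1.4/0.2, 195/96) = 7 servings → $5.25.
strawberries + orange with both tight: 2.168 servings and 0.4955 servings → $2.32.
Cheapest feasible corner: $2.32.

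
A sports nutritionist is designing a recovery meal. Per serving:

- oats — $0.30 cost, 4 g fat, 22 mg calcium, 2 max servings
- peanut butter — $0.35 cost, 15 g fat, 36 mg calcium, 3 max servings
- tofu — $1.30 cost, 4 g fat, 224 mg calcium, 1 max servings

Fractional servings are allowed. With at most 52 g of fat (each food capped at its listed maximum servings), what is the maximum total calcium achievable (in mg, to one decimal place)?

364.0 mg

Calcium per g fat: tofu 56, oats 5.5, peanut butter 2.4.
Take 1 serving of tofu: uses 4 g fat, +224.0 mg calcium (running total 224.0 mg).
Take 2 servings of oats: uses 8 g fat, +44.0 mg calcium (running total 268.0 mg).
Take 2.667 servings of peanut butter: uses 40 g fat, +96.0 mg calcium (running total 364.0 mg).
Filling greedily by calcium-per-g fat is optimal for one linear limit, giving 364.0 mg.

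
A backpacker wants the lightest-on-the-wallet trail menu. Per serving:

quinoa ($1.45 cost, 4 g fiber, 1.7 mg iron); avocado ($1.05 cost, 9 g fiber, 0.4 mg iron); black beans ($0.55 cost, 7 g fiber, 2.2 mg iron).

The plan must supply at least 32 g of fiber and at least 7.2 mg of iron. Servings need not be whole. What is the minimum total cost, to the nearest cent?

quinoa only: max(32/4, 7.2/1.7) = 8 servings → $11.60.
avocado only: max(32/9, 7.2/0.4) = 18 servings → $18.90.
black beans only: max(32/7, 7.2/2.2) = 4.571 servings → $2.51.
quinoa + avocado with both tight: 3.796 servings and 1.869 servings → $7.47.
quinoa + black beans with both targets exact would need a negative amount; discard.
avocado + black beans with both tight: 1.176 servings and 3.059 servings → $2.92.
The minimum over all feasible corners is $2.51.

$2.51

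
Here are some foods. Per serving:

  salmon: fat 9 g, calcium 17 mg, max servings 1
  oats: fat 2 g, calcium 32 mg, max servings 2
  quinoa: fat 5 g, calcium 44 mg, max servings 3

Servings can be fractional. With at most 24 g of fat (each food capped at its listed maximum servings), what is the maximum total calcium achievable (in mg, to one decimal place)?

205.4 mg

Calcium per g fat: oats 16, quinoa 8.8, salmon 1.889.
Take 2 servings of oats: uses 4 g fat, +64.0 mg calcium (running total 64.0 mg).
Take 3 servings of quinoa: uses 15 g fat, +132.0 mg calcium (running total 196.0 mg).
Take 0.5556 servings of salmon: uses 5 g fat, +9.4 mg calcium (running total 205.4 mg).
Filling greedily by calcium-per-g fat is optimal for one linear limit, giving 205.4 mg.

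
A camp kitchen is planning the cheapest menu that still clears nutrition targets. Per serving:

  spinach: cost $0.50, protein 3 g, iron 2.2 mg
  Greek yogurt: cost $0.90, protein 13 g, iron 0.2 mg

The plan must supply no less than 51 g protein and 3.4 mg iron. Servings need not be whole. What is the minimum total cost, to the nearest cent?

Minimising a linear cost over {protein ≥ 51, iron ≥ 3.4, servings ≥ 0} — the optimum is at a vertex, using one or two foods.
spinach only: max(51/3, 3.4/2.2) = 17 servings → $8.50.
Greek yogurt only: max(51/13, 3.4/0.2) = 17 servings → $15.30.
spinach + Greek yogurt with both tight: 1.214 servings and 3.643 servings → $3.89.
The minimum over all feasible corners is $3.89.

$3.89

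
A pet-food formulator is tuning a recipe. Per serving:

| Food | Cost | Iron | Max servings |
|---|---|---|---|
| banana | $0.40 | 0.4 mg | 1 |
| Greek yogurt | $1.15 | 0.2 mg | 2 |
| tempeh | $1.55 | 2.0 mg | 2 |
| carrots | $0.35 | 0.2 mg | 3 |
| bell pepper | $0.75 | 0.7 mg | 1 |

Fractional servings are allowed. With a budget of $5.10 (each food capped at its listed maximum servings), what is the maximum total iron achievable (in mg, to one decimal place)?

5.6 mg

Iron per dollar: tempeh 1.29, banana 1, bell pepper 0.9333, carrots 0.5714, Greek yogurt 0.1739.
Take 2 servings of tempeh: spends $3.10, +4.0 mg iron (running total 4.0 mg).
Take 1 serving of banana: spends $0.40, +0.4 mg iron (running total 4.4 mg).
Take 1 serving of bell pepper: spends $0.75, +0.7 mg iron (running total 5.1 mg).
Take 2.429 servings of carrots: spends $0.85, +0.5 mg iron (running total 5.6 mg).
Filling greedily by iron-per-dollar is optimal for one linear limit, giving 5.6 mg.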